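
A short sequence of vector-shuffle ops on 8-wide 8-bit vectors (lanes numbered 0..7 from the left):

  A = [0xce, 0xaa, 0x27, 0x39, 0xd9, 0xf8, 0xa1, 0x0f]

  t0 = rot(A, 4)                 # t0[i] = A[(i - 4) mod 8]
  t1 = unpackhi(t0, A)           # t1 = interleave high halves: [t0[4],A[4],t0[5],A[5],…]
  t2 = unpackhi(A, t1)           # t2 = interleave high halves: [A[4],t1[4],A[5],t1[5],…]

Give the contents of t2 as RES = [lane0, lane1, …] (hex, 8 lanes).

→ t0 |d9|f8|a1|0f|ce|aa|27|39|
→ t1 |ce|d9|aa|f8|27|a1|39|0f|
→ t2 |d9|27|f8|a1|a1|39|0f|0f|

RES = [0xd9, 0x27, 0xf8, 0xa1, 0xa1, 0x39, 0x0f, 0x0f]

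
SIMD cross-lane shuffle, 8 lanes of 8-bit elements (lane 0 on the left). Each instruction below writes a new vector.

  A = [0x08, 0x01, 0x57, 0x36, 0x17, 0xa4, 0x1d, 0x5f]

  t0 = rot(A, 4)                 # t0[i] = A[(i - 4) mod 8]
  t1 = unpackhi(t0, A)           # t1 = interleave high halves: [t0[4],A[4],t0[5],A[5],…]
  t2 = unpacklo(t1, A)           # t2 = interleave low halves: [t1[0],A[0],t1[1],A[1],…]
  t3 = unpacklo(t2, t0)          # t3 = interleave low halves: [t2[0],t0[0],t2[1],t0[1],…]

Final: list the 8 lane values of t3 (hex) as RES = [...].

  t0: 17 a4 1d 5f 08 01 57 36
  t1: 08 17 01 a4 57 1d 36 5f
  t2: 08 08 17 01 01 57 a4 36
  t3: 08 17 08 a4 17 1d 01 5f

RES = [ 0x08  0x17  0x08  0xa4  0x17  0x1d  0x01  0x5f ]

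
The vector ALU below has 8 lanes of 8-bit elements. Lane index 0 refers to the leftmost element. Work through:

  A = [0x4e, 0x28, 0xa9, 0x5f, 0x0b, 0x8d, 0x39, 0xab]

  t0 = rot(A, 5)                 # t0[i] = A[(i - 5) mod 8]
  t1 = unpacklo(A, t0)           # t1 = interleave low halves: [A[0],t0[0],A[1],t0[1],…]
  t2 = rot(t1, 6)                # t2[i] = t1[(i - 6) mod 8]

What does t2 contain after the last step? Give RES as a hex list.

RES = [0x28, 0x0b, 0xa9, 0x8d, 0x5f, 0x39, 0x4e, 0x5f]

  t0: 5f 0b 8d 39 ab 4e 28 a9
  t1: 4e 5f 28 0b a9 8d 5f 39
  t2: 28 0b a9 8d 5f 39 4e 5f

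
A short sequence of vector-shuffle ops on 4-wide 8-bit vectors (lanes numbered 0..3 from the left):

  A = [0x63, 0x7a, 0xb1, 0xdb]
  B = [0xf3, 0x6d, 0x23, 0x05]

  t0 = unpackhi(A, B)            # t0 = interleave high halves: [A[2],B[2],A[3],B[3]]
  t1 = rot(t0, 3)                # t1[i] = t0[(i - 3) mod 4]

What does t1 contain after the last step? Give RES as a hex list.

  t0: b1 23 db 05
  t1: 23 db 05 b1

RES = [0x23, 0xdb, 0x05, 0xb1]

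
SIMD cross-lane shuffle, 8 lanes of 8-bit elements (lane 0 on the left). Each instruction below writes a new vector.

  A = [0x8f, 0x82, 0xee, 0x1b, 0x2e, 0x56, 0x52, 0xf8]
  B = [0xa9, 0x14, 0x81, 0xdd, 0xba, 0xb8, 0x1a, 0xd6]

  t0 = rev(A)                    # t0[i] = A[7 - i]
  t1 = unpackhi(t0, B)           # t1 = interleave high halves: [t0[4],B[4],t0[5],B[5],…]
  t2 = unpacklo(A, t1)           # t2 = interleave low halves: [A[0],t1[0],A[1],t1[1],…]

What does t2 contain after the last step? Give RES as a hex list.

  t0: f8 52 56 2e 1b ee 82 8f
  t1: 1b ba ee b8 82 1a 8f d6
  t2: 8f 1b 82 ba ee ee 1b b8

RES = [0x8f, 0x1b, 0x82, 0xba, 0xee, 0xee, 0x1b, 0xb8]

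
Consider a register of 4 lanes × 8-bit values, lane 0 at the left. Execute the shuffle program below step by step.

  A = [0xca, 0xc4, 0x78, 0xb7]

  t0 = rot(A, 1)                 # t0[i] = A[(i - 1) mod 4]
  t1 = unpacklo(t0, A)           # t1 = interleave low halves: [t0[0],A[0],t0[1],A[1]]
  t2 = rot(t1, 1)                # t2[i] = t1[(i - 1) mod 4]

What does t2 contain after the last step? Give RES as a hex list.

  t0: b7 ca c4 78
  t1: b7 ca ca c4
  t2: c4 b7 ca ca

RES = [ 0xc4  0xb7  0xca  0xca ]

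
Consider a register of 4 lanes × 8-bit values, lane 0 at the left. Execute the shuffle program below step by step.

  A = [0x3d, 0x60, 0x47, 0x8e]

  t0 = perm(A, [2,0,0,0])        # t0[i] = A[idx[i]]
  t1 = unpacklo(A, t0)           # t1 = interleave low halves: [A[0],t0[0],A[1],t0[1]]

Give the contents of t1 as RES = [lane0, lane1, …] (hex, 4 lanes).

t0 = [0x47, 0x3d, 0x3d, 0x3d]
t1 = [0x3d, 0x47, 0x60, 0x3d]

RES = [ 0x3d  0x47  0x60  0x3d ]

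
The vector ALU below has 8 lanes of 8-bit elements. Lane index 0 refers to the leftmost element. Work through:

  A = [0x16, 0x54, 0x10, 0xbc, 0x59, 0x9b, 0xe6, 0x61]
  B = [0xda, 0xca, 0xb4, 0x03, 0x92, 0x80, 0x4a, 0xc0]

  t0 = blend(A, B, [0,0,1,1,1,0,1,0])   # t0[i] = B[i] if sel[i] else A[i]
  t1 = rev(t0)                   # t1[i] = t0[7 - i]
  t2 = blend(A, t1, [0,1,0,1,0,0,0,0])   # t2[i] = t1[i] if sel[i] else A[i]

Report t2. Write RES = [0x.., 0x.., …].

  t0: 16 54 b4 03 92 9b 4a 61
  t1: 61 4a 9b 92 03 b4 54 16
  t2: 16 4a 10 92 59 9b e6 61

RES = [0x16, 0x4a, 0x10, 0x92, 0x59, 0x9b, 0xe6, 0x61]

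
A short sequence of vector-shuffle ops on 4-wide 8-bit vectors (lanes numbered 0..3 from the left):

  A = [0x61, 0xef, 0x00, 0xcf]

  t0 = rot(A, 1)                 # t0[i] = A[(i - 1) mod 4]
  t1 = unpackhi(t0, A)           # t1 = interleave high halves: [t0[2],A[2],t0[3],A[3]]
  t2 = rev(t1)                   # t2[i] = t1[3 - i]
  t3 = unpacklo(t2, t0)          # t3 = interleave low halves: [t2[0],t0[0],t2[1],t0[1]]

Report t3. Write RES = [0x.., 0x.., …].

→ t0 |cf|61|ef|00|
→ t1 |ef|00|00|cf|
→ t2 |cf|00|00|ef|
→ t3 |cf|cf|00|61|

RES = [ 0xcf  0xcf  0x00  0x61 ]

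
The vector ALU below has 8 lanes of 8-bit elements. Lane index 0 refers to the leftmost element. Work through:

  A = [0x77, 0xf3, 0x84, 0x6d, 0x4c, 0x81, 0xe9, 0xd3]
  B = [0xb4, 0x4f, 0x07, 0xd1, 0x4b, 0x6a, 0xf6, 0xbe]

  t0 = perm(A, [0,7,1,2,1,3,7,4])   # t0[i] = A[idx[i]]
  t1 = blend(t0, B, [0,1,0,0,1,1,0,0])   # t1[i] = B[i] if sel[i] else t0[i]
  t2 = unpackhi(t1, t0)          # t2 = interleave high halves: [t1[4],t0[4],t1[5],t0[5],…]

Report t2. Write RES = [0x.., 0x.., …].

RES = [0x4b, 0xf3, 0x6a, 0x6d, 0xd3, 0xd3, 0x4c, 0x4c]

  t0: 77 d3 f3 84 f3 6d d3 4c
  t1: 77 4f f3 84 4b 6a d3 4c
  t2: 4b f3 6a 6d d3 d3 4c 4c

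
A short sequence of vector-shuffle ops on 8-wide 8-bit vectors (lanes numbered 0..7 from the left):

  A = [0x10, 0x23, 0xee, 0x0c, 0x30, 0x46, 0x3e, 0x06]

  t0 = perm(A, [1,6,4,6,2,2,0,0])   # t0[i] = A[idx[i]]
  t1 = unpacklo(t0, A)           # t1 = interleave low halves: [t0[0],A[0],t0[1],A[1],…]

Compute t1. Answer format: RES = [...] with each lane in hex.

t0 = [0x23, 0x3e, 0x30, 0x3e, 0xee, 0xee, 0x10, 0x10]
t1 = [0x23, 0x10, 0x3e, 0x23, 0x30, 0xee, 0x3e, 0x0c]

RES = [ 0x23  0x10  0x3e  0x23  0x30  0xee  0x3e  0x0c ]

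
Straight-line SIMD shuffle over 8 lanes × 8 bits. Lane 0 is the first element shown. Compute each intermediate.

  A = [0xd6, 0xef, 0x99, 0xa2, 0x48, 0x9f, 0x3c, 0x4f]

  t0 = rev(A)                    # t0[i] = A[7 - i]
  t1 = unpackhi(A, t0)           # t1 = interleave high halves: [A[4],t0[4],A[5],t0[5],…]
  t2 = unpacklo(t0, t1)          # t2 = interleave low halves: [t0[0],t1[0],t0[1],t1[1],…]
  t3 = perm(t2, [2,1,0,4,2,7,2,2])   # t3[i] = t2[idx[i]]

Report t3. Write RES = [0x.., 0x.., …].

t0 = [0x4f, 0x3c, 0x9f, 0x48, 0xa2, 0x99, 0xef, 0xd6]
t1 = [0x48, 0xa2, 0x9f, 0x99, 0x3c, 0xef, 0x4f, 0xd6]
t2 = [0x4f, 0x48, 0x3c, 0xa2, 0x9f, 0x9f, 0x48, 0x99]
t3 = [0x3c, 0x48, 0x4f, 0x9f, 0x3c, 0x99, 0x3c, 0x3c]

RES = [0x3c, 0x48, 0x4f, 0x9f, 0x3c, 0x99, 0x3c, 0x3c]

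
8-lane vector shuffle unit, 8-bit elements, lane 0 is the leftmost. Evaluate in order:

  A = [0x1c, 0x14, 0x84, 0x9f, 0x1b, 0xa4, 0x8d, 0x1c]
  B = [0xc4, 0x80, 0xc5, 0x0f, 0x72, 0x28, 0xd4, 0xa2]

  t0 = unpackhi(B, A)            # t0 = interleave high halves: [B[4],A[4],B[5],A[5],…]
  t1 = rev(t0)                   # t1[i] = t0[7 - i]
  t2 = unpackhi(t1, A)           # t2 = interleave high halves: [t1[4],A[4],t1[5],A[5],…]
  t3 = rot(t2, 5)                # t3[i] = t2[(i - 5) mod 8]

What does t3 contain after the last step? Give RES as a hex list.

t0 = [0x72, 0x1b, 0x28, 0xa4, 0xd4, 0x8d, 0xa2, 0x1c]
t1 = [0x1c, 0xa2, 0x8d, 0xd4, 0xa4, 0x28, 0x1b, 0x72]
t2 = [0xa4, 0x1b, 0x28, 0xa4, 0x1b, 0x8d, 0x72, 0x1c]
t3 = [0xa4, 0x1b, 0x8d, 0x72, 0x1c, 0xa4, 0x1b, 0x28]

RES = [ 0xa4  0x1b  0x8d  0x72  0x1c  0xa4  0x1b  0x28 ]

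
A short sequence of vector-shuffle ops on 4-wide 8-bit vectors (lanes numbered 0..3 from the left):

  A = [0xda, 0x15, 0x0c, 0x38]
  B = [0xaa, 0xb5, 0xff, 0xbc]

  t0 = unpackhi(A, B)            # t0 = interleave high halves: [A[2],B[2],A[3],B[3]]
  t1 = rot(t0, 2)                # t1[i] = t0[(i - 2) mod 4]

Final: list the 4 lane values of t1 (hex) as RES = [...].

RES = [0x38, 0xbc, 0x0c, 0xff]

→ t0 |0c|ff|38|bc|
→ t1 |38|bc|0c|ff|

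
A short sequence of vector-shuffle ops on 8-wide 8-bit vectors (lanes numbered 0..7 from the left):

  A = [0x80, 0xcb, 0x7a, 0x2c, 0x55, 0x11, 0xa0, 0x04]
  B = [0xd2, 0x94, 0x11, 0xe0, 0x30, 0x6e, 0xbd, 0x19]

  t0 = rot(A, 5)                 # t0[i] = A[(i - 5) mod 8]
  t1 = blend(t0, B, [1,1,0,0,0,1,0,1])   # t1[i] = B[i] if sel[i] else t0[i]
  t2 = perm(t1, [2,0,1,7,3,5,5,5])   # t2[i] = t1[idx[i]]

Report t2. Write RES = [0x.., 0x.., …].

RES = [0x11, 0xd2, 0x94, 0x19, 0xa0, 0x6e, 0x6e, 0x6e]

t0 = [0x2c, 0x55, 0x11, 0xa0, 0x04, 0x80, 0xcb, 0x7a]
t1 = [0xd2, 0x94, 0x11, 0xa0, 0x04, 0x6e, 0xcb, 0x19]
t2 = [0x11, 0xd2, 0x94, 0x19, 0xa0, 0x6e, 0x6e, 0x6e]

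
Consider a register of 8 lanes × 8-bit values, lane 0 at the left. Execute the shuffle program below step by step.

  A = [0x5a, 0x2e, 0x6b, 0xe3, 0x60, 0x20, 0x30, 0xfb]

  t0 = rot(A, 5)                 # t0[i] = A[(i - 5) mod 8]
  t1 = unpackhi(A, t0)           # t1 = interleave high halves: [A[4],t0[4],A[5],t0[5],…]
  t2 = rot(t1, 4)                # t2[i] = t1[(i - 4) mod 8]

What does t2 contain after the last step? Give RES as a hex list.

  t0: e3 60 20 30 fb 5a 2e 6b
  t1: 60 fb 20 5a 30 2e fb 6b
  t2: 30 2e fb 6b 60 fb 20 5a

RES = [0x30, 0x2e, 0xfb, 0x6b, 0x60, 0xfb, 0x20, 0x5a]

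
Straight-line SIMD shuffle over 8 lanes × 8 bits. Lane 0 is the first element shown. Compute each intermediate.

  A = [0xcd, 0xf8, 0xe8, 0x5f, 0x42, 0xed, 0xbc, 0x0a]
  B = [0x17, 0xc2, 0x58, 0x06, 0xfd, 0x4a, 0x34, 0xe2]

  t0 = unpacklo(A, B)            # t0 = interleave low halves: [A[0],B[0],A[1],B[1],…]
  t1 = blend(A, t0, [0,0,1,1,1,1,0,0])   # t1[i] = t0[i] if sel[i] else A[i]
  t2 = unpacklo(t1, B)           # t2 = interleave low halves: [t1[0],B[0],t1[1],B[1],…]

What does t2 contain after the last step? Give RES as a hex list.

→ t0 |cd|17|f8|c2|e8|58|5f|06|
→ t1 |cd|f8|f8|c2|e8|58|bc|0a|
→ t2 |cd|17|f8|c2|f8|58|c2|06|

RES = [ 0xcd  0x17  0xf8  0xc2  0xf8  0x58  0xc2  0x06 ]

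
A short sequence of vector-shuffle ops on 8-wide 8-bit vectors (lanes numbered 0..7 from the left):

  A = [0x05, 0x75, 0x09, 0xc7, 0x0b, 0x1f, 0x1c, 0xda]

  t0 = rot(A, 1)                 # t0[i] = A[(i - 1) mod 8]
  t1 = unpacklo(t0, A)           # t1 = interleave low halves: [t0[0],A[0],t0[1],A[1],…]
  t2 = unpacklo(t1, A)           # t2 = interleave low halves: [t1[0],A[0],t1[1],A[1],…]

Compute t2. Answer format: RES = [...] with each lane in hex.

RES = [0xda, 0x05, 0x05, 0x75, 0x05, 0x09, 0x75, 0xc7]

  t0: da 05 75 09 c7 0b 1f 1c
  t1: da 05 05 75 75 09 09 c7
  t2: da 05 05 75 05 09 75 c7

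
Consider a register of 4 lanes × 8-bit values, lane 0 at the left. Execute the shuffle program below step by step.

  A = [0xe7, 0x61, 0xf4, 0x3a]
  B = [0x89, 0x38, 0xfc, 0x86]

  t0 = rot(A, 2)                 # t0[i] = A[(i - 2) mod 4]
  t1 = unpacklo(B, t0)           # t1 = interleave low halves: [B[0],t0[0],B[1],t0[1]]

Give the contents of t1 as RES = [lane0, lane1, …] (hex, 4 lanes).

  t0: f4 3a e7 61
  t1: 89 f4 38 3a

RES = [0x89, 0xf4, 0x38, 0x3a]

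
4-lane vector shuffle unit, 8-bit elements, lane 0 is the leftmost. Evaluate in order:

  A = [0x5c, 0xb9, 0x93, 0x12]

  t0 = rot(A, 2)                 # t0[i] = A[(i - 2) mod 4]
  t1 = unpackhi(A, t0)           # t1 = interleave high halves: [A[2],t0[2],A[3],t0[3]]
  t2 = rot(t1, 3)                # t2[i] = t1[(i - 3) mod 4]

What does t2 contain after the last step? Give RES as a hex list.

t0 = [0x93, 0x12, 0x5c, 0xb9]
t1 = [0x93, 0x5c, 0x12, 0xb9]
t2 = [0x5c, 0x12, 0xb9, 0x93]

RES = [ 0x5c  0x12  0xb9  0x93 ]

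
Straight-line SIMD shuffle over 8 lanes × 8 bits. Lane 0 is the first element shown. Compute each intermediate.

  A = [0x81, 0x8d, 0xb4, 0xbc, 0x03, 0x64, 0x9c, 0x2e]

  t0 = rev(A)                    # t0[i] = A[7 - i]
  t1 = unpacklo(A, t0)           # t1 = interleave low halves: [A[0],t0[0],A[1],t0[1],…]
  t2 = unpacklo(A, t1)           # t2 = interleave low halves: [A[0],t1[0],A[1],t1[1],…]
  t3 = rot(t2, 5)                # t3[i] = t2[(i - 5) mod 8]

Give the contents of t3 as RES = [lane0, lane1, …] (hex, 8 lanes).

RES = [0x2e, 0xb4, 0x8d, 0xbc, 0x9c, 0x81, 0x81, 0x8d]

t0 = [0x2e, 0x9c, 0x64, 0x03, 0xbc, 0xb4, 0x8d, 0x81]
t1 = [0x81, 0x2e, 0x8d, 0x9c, 0xb4, 0x64, 0xbc, 0x03]
t2 = [0x81, 0x81, 0x8d, 0x2e, 0xb4, 0x8d, 0xbc, 0x9c]
t3 = [0x2e, 0xb4, 0x8d, 0xbc, 0x9c, 0x81, 0x81, 0x8d]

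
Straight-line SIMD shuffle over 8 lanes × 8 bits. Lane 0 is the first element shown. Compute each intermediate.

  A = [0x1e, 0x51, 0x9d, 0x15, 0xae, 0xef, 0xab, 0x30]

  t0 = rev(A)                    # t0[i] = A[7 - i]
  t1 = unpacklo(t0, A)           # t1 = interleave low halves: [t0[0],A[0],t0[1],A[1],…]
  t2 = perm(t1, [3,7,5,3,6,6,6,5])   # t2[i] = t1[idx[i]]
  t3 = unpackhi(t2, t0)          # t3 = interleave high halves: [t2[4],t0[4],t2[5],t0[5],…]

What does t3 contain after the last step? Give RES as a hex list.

  t0: 30 ab ef ae 15 9d 51 1e
  t1: 30 1e ab 51 ef 9d ae 15
  t2: 51 15 9d 51 ae ae ae 9d
  t3: ae 15 ae 9d ae 51 9d 1e

RES = [ 0xae  0x15  0xae  0x9d  0xae  0x51  0x9d  0x1e ]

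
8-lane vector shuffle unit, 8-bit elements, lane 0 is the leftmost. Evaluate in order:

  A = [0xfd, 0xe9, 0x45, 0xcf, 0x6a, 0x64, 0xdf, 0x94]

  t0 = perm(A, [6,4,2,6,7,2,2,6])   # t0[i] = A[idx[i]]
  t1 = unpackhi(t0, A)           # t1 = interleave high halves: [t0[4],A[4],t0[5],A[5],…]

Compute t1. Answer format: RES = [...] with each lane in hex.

RES = [0x94, 0x6a, 0x45, 0x64, 0x45, 0xdf, 0xdf, 0x94]

→ t0 |df|6a|45|df|94|45|45|df|
→ t1 |94|6a|45|64|45|df|df|94|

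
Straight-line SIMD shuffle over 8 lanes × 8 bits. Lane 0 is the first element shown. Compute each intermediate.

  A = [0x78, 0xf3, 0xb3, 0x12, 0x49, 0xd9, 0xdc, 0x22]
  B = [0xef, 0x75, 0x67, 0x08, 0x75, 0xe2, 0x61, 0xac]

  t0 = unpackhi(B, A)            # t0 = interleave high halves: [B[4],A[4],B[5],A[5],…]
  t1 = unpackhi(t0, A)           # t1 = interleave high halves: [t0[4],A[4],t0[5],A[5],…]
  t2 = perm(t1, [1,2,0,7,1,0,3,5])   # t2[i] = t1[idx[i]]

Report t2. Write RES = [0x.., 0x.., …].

→ t0 |75|49|e2|d9|61|dc|ac|22|
→ t1 |61|49|dc|d9|ac|dc|22|22|
→ t2 |49|dc|61|22|49|61|d9|dc|

RES = [0x49, 0xdc, 0x61, 0x22, 0x49, 0x61, 0xd9, 0xdc]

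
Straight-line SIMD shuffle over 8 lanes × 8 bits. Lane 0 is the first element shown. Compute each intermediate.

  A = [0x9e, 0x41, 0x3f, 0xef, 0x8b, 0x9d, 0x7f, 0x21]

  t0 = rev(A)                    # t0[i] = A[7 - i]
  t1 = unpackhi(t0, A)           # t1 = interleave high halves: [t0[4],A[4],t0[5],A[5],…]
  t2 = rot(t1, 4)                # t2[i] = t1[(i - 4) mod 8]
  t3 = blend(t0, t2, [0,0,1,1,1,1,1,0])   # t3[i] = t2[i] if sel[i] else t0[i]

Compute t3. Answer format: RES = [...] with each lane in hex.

→ t0 |21|7f|9d|8b|ef|3f|41|9e|
→ t1 |ef|8b|3f|9d|41|7f|9e|21|
→ t2 |41|7f|9e|21|ef|8b|3f|9d|
→ t3 |21|7f|9e|21|ef|8b|3f|9e|

RES = [0x21, 0x7f, 0x9e, 0x21, 0xef, 0x8b, 0x3f, 0x9e]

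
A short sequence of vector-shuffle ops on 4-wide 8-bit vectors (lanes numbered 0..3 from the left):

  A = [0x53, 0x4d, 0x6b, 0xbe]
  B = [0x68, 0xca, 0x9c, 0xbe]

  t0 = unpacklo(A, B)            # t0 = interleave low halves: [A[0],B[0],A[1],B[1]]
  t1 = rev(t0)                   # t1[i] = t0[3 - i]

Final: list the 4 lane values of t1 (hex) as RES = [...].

  t0: 53 68 4d ca
  t1: ca 4d 68 53

RES = [ 0xca  0x4d  0x68  0x53 ]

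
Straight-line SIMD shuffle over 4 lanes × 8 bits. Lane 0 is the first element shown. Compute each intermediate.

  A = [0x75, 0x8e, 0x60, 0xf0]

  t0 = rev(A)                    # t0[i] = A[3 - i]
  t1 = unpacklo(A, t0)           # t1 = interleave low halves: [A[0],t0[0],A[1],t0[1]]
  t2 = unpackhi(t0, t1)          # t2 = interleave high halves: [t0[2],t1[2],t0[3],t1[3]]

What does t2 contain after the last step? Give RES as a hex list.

RES = [0x8e, 0x8e, 0x75, 0x60]

→ t0 |f0|60|8e|75|
→ t1 |75|f0|8e|60|
→ t2 |8e|8e|75|60|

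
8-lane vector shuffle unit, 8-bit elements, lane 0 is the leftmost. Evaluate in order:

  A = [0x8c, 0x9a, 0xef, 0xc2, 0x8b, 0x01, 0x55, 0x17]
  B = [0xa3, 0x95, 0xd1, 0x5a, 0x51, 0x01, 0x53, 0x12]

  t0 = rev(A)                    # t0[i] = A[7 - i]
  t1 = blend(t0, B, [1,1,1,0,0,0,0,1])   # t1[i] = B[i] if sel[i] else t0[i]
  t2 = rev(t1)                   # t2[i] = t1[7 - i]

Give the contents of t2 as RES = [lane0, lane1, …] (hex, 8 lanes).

RES = [0x12, 0x9a, 0xef, 0xc2, 0x8b, 0xd1, 0x95, 0xa3]

  t0: 17 55 01 8b c2 ef 9a 8c
  t1: a3 95 d1 8b c2 ef 9a 12
  t2: 12 9a ef c2 8b d1 95 a3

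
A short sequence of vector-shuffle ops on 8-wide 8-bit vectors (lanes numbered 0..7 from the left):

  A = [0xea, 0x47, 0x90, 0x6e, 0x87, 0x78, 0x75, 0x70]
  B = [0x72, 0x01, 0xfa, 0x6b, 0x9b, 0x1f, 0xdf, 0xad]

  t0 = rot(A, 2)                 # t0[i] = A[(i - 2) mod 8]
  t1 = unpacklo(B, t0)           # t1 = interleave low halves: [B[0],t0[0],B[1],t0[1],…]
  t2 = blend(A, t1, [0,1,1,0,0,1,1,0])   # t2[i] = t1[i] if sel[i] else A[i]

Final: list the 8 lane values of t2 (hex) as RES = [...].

  t0: 75 70 ea 47 90 6e 87 78
  t1: 72 75 01 70 fa ea 6b 47
  t2: ea 75 01 6e 87 ea 6b 70

RES = [0xea, 0x75, 0x01, 0x6e, 0x87, 0xea, 0x6b, 0x70]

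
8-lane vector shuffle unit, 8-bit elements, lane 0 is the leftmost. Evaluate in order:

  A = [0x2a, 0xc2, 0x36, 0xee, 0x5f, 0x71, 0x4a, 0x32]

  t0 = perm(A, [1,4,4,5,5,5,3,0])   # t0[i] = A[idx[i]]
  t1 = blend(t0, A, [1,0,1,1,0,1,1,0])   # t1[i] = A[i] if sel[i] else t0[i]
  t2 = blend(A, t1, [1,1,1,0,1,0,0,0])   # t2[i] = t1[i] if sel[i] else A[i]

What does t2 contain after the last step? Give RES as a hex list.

RES = [ 0x2a  0x5f  0x36  0xee  0x71  0x71  0x4a  0x32 ]

t0 = [0xc2, 0x5f, 0x5f, 0x71, 0x71, 0x71, 0xee, 0x2a]
t1 = [0x2a, 0x5f, 0x36, 0xee, 0x71, 0x71, 0x4a, 0x2a]
t2 = [0x2a, 0x5f, 0x36, 0xee, 0x71, 0x71, 0x4a, 0x32]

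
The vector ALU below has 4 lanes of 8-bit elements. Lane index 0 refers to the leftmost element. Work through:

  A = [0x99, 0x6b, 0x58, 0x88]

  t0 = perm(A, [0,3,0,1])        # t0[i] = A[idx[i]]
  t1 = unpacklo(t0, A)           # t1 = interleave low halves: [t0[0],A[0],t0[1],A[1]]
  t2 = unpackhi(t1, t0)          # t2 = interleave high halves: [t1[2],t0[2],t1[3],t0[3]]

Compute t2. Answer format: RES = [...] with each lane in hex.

RES = [0x88, 0x99, 0x6b, 0x6b]

t0 = [0x99, 0x88, 0x99, 0x6b]
t1 = [0x99, 0x99, 0x88, 0x6b]
t2 = [0x88, 0x99, 0x6b, 0x6b]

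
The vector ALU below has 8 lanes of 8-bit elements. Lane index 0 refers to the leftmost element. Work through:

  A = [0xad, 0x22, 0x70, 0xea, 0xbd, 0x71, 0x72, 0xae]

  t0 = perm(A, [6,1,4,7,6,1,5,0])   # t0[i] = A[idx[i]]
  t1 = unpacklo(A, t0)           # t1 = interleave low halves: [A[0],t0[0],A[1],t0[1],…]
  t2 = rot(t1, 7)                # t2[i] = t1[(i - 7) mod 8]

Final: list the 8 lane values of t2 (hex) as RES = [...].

RES = [ 0x72  0x22  0x22  0x70  0xbd  0xea  0xae  0xad ]

→ t0 |72|22|bd|ae|72|22|71|ad|
→ t1 |ad|72|22|22|70|bd|ea|ae|
→ t2 |72|22|22|70|bd|ea|ae|ad|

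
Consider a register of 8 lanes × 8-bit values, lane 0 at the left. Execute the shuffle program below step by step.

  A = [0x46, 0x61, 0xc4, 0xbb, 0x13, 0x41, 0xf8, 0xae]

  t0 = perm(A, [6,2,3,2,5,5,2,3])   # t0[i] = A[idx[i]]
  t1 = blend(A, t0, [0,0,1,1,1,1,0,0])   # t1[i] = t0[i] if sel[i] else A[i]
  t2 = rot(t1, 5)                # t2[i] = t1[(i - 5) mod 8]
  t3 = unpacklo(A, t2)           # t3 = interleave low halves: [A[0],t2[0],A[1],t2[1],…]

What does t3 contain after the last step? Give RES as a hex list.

RES = [0x46, 0xc4, 0x61, 0x41, 0xc4, 0x41, 0xbb, 0xf8]

  t0: f8 c4 bb c4 41 41 c4 bb
  t1: 46 61 bb c4 41 41 f8 ae
  t2: c4 41 41 f8 ae 46 61 bb
  t3: 46 c4 61 41 c4 41 bb f8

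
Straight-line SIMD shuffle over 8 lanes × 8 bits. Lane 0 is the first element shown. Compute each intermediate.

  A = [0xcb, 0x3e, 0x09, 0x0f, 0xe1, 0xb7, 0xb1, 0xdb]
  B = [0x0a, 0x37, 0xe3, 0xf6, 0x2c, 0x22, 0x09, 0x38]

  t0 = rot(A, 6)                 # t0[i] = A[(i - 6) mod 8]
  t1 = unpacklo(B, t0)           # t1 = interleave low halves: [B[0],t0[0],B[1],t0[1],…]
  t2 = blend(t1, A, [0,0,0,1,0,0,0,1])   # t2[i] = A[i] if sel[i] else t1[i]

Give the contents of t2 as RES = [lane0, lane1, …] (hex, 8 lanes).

RES = [ 0x0a  0x09  0x37  0x0f  0xe3  0xe1  0xf6  0xdb ]

  t0: 09 0f e1 b7 b1 db cb 3e
  t1: 0a 09 37 0f e3 e1 f6 b7
  t2: 0a 09 37 0f e3 e1 f6 db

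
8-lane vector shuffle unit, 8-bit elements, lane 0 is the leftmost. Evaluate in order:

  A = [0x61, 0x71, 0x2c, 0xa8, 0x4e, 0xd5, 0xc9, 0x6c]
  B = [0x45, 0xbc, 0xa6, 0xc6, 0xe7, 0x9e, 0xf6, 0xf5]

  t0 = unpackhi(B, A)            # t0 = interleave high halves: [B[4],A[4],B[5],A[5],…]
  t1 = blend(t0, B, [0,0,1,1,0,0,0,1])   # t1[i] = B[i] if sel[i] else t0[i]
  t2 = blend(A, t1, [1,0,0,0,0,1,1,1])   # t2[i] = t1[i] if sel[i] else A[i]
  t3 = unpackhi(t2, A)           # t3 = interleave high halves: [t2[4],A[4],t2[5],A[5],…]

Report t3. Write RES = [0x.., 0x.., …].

t0 = [0xe7, 0x4e, 0x9e, 0xd5, 0xf6, 0xc9, 0xf5, 0x6c]
t1 = [0xe7, 0x4e, 0xa6, 0xc6, 0xf6, 0xc9, 0xf5, 0xf5]
t2 = [0xe7, 0x71, 0x2c, 0xa8, 0x4e, 0xc9, 0xf5, 0xf5]
t3 = [0x4e, 0x4e, 0xc9, 0xd5, 0xf5, 0xc9, 0xf5, 0x6c]

RES = [0x4e, 0x4e, 0xc9, 0xd5, 0xf5, 0xc9, 0xf5, 0x6c]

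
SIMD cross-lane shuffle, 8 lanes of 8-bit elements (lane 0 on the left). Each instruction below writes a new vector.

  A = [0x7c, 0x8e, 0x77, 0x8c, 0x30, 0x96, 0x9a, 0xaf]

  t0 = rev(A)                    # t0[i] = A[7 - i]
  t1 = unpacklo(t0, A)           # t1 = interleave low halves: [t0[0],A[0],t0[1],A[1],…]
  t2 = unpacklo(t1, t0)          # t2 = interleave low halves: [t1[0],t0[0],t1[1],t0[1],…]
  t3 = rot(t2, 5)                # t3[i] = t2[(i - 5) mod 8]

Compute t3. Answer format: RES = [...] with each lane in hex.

RES = [0x9a, 0x9a, 0x96, 0x8e, 0x30, 0xaf, 0xaf, 0x7c]

t0 = [0xaf, 0x9a, 0x96, 0x30, 0x8c, 0x77, 0x8e, 0x7c]
t1 = [0xaf, 0x7c, 0x9a, 0x8e, 0x96, 0x77, 0x30, 0x8c]
t2 = [0xaf, 0xaf, 0x7c, 0x9a, 0x9a, 0x96, 0x8e, 0x30]
t3 = [0x9a, 0x9a, 0x96, 0x8e, 0x30, 0xaf, 0xaf, 0x7c]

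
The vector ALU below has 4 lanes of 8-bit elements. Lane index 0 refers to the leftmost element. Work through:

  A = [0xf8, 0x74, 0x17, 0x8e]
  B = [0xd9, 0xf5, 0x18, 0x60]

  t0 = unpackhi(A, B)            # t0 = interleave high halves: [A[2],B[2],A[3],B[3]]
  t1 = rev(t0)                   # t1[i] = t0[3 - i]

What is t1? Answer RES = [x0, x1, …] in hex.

t0 = [0x17, 0x18, 0x8e, 0x60]
t1 = [0x60, 0x8e, 0x18, 0x17]

RES = [ 0x60  0x8e  0x18  0x17 ]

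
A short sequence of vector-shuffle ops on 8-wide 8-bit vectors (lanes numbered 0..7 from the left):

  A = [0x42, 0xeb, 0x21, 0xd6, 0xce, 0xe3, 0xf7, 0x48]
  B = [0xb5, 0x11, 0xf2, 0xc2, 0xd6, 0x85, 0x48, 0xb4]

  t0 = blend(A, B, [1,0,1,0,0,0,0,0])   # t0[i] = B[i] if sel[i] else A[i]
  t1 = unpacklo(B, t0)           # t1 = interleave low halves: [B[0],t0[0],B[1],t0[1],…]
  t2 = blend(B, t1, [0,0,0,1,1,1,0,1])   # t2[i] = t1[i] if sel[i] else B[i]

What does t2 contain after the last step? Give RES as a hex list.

RES = [ 0xb5  0x11  0xf2  0xeb  0xf2  0xf2  0x48  0xd6 ]

  t0: b5 eb f2 d6 ce e3 f7 48
  t1: b5 b5 11 eb f2 f2 c2 d6
  t2: b5 11 f2 eb f2 f2 48 d6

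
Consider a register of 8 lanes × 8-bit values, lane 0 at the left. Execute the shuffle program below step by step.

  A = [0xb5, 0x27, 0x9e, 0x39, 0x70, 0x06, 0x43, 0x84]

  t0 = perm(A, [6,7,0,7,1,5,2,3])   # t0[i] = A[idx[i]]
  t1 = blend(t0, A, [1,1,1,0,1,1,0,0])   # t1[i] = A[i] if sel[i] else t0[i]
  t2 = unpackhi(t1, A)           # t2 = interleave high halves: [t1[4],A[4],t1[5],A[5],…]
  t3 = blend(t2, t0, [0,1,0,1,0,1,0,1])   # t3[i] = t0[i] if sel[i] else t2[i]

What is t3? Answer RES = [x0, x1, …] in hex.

t0 = [0x43, 0x84, 0xb5, 0x84, 0x27, 0x06, 0x9e, 0x39]
t1 = [0xb5, 0x27, 0x9e, 0x84, 0x70, 0x06, 0x9e, 0x39]
t2 = [0x70, 0x70, 0x06, 0x06, 0x9e, 0x43, 0x39, 0x84]
t3 = [0x70, 0x84, 0x06, 0x84, 0x9e, 0x06, 0x39, 0x39]

RES = [0x70, 0x84, 0x06, 0x84, 0x9e, 0x06, 0x39, 0x39]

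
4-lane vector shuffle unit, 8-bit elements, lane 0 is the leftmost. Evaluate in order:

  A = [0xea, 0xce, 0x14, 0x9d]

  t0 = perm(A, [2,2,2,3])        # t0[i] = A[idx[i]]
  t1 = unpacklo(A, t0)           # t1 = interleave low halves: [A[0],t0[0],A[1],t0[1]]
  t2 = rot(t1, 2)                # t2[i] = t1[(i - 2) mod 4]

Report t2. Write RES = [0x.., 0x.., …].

t0 = [0x14, 0x14, 0x14, 0x9d]
t1 = [0xea, 0x14, 0xce, 0x14]
t2 = [0xce, 0x14, 0xea, 0x14]

RES = [0xce, 0x14, 0xea, 0x14]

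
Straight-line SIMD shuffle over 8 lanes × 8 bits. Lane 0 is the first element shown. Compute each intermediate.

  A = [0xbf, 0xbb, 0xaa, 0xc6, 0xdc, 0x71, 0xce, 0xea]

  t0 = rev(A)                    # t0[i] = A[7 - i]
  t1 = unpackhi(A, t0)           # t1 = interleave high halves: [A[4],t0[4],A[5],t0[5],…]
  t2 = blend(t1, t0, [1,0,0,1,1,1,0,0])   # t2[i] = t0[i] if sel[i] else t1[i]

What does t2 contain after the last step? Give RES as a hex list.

RES = [ 0xea  0xc6  0x71  0xdc  0xc6  0xaa  0xea  0xbf ]

  t0: ea ce 71 dc c6 aa bb bf
  t1: dc c6 71 aa ce bb ea bf
  t2: ea c6 71 dc c6 aa ea bf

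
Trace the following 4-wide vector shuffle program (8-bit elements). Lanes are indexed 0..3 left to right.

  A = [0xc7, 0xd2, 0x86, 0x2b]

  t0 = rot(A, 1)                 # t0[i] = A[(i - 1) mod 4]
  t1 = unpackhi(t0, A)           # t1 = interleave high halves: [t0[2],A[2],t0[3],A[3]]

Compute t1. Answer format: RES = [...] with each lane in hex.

RES = [0xd2, 0x86, 0x86, 0x2b]

t0 = [0x2b, 0xc7, 0xd2, 0x86]
t1 = [0xd2, 0x86, 0x86, 0x2b]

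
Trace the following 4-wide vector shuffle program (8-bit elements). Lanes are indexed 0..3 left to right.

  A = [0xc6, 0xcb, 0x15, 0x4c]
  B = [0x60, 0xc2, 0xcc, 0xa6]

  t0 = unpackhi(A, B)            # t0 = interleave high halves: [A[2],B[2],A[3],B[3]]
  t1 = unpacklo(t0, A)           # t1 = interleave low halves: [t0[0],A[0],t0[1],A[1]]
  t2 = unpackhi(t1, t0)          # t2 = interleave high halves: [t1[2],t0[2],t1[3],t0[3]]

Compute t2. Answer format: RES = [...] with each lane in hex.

RES = [0xcc, 0x4c, 0xcb, 0xa6]

  t0: 15 cc 4c a6
  t1: 15 c6 cc cb
  t2: cc 4c cb a6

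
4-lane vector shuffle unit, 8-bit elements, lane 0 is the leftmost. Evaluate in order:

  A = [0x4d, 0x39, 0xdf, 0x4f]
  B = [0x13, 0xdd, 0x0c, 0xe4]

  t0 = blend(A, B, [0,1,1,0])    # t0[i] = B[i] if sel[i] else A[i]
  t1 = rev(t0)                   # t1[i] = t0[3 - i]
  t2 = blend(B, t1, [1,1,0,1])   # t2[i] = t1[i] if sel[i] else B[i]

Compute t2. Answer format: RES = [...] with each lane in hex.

RES = [ 0x4f  0x0c  0x0c  0x4d ]

t0 = [0x4d, 0xdd, 0x0c, 0x4f]
t1 = [0x4f, 0x0c, 0xdd, 0x4d]
t2 = [0x4f, 0x0c, 0x0c, 0x4d]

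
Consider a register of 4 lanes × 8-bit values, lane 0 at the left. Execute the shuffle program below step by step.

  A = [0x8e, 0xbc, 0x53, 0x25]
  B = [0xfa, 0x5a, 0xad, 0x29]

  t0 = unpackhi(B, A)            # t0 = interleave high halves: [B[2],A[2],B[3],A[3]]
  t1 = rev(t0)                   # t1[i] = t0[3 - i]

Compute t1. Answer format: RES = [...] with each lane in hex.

  t0: ad 53 29 25
  t1: 25 29 53 ad

RES = [0x25, 0x29, 0x53, 0xad]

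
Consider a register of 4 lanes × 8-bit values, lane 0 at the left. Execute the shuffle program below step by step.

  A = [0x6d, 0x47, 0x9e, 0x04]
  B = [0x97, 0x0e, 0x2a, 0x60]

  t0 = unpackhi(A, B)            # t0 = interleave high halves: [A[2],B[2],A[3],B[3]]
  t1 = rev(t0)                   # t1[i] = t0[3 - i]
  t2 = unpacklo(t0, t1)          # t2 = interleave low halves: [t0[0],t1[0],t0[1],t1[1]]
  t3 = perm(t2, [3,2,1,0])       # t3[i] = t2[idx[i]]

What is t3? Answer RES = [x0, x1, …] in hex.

RES = [ 0x04  0x2a  0x60  0x9e ]

t0 = [0x9e, 0x2a, 0x04, 0x60]
t1 = [0x60, 0x04, 0x2a, 0x9e]
t2 = [0x9e, 0x60, 0x2a, 0x04]
t3 = [0x04, 0x2a, 0x60, 0x9e]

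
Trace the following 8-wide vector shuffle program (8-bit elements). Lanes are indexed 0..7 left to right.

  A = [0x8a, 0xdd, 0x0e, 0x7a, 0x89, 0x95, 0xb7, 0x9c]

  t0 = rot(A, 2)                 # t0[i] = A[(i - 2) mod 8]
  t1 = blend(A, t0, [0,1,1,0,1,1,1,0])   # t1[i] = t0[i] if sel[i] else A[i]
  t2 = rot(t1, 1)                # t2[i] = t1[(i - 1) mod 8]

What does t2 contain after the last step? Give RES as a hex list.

RES = [ 0x9c  0x8a  0x9c  0x8a  0x7a  0x0e  0x7a  0x89 ]

  t0: b7 9c 8a dd 0e 7a 89 95
  t1: 8a 9c 8a 7a 0e 7a 89 9c
  t2: 9c 8a 9c 8a 7a 0e 7a 89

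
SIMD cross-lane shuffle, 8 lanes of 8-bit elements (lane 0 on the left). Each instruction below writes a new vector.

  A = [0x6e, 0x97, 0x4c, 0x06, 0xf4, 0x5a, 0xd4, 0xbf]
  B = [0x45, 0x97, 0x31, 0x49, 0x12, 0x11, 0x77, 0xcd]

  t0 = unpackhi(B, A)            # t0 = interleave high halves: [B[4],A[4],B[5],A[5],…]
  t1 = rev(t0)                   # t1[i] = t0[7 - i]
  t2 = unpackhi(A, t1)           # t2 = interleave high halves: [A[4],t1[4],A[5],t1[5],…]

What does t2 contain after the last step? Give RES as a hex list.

RES = [0xf4, 0x5a, 0x5a, 0x11, 0xd4, 0xf4, 0xbf, 0x12]

t0 = [0x12, 0xf4, 0x11, 0x5a, 0x77, 0xd4, 0xcd, 0xbf]
t1 = [0xbf, 0xcd, 0xd4, 0x77, 0x5a, 0x11, 0xf4, 0x12]
t2 = [0xf4, 0x5a, 0x5a, 0x11, 0xd4, 0xf4, 0xbf, 0x12]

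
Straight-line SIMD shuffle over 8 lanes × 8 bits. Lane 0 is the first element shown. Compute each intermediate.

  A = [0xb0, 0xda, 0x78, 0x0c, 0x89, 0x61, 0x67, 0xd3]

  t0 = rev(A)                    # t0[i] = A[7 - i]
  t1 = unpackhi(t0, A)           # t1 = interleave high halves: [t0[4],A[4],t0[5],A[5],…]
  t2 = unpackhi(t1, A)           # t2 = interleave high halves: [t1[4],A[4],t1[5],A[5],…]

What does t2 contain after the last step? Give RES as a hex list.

  t0: d3 67 61 89 0c 78 da b0
  t1: 0c 89 78 61 da 67 b0 d3
  t2: da 89 67 61 b0 67 d3 d3

RES = [ 0xda  0x89  0x67  0x61  0xb0  0x67  0xd3  0xd3 ]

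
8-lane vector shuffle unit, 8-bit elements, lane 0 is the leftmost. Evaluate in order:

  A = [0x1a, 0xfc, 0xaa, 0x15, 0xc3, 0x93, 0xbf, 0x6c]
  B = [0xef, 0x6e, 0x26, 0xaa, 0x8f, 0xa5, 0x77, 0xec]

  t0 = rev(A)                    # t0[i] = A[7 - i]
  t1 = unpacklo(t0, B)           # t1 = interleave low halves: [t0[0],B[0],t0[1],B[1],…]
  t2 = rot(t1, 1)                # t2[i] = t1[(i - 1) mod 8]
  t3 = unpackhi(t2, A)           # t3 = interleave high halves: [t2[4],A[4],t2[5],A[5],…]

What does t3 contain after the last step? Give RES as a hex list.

RES = [ 0x6e  0xc3  0x93  0x93  0x26  0xbf  0xc3  0x6c ]

→ t0 |6c|bf|93|c3|15|aa|fc|1a|
→ t1 |6c|ef|bf|6e|93|26|c3|aa|
→ t2 |aa|6c|ef|bf|6e|93|26|c3|
→ t3 |6e|c3|93|93|26|bf|c3|6c|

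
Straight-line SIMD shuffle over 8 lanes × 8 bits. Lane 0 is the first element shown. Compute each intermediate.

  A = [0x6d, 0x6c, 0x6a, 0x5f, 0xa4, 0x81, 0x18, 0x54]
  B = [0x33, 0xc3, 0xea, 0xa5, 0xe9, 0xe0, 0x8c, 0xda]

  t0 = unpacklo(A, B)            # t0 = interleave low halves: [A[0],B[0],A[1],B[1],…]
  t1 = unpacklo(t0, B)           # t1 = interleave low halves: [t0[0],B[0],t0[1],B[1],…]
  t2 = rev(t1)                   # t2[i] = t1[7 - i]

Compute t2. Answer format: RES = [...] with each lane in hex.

t0 = [0x6d, 0x33, 0x6c, 0xc3, 0x6a, 0xea, 0x5f, 0xa5]
t1 = [0x6d, 0x33, 0x33, 0xc3, 0x6c, 0xea, 0xc3, 0xa5]
t2 = [0xa5, 0xc3, 0xea, 0x6c, 0xc3, 0x33, 0x33, 0x6d]

RES = [0xa5, 0xc3, 0xea, 0x6c, 0xc3, 0x33, 0x33, 0x6d]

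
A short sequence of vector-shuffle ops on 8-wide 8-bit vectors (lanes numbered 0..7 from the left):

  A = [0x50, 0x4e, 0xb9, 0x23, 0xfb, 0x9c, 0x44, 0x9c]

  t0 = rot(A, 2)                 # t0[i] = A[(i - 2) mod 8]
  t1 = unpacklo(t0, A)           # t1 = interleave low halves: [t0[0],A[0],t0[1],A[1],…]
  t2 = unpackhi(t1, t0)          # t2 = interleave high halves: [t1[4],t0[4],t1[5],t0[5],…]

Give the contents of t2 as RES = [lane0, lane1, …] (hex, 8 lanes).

  t0: 44 9c 50 4e b9 23 fb 9c
  t1: 44 50 9c 4e 50 b9 4e 23
  t2: 50 b9 b9 23 4e fb 23 9c

RES = [0x50, 0xb9, 0xb9, 0x23, 0x4e, 0xfb, 0x23, 0x9c]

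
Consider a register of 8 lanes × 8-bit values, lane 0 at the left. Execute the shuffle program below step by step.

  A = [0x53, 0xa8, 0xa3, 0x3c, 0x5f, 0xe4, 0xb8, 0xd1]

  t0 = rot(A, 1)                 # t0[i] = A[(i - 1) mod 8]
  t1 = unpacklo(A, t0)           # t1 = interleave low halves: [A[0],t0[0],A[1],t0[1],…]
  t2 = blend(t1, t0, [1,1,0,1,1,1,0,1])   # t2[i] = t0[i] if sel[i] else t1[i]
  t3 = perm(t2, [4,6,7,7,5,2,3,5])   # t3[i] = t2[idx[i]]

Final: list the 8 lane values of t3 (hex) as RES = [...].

RES = [0x3c, 0x3c, 0xb8, 0xb8, 0x5f, 0xa8, 0xa3, 0x5f]

t0 = [0xd1, 0x53, 0xa8, 0xa3, 0x3c, 0x5f, 0xe4, 0xb8]
t1 = [0x53, 0xd1, 0xa8, 0x53, 0xa3, 0xa8, 0x3c, 0xa3]
t2 = [0xd1, 0x53, 0xa8, 0xa3, 0x3c, 0x5f, 0x3c, 0xb8]
t3 = [0x3c, 0x3c, 0xb8, 0xb8, 0x5f, 0xa8, 0xa3, 0x5f]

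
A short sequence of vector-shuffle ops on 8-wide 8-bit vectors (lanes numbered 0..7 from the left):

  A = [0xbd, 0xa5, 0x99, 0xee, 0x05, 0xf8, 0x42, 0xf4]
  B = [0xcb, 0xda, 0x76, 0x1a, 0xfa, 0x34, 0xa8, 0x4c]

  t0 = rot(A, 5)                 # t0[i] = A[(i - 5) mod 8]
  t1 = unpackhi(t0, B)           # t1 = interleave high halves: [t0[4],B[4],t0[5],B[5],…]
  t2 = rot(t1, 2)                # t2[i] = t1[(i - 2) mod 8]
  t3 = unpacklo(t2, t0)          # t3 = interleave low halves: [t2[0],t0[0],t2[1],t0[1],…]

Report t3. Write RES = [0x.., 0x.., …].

  t0: ee 05 f8 42 f4 bd a5 99
  t1: f4 fa bd 34 a5 a8 99 4c
  t2: 99 4c f4 fa bd 34 a5 a8
  t3: 99 ee 4c 05 f4 f8 fa 42

RES = [0x99, 0xee, 0x4c, 0x05, 0xf4, 0xf8, 0xfa, 0x42]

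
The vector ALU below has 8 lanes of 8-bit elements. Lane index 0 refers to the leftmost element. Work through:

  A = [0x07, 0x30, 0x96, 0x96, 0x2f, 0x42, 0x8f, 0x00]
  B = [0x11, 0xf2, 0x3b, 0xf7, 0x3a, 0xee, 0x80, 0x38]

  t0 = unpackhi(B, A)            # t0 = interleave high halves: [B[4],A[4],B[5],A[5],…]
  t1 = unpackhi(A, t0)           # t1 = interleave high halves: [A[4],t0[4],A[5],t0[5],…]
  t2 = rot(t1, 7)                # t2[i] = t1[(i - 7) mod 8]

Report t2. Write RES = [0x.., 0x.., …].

→ t0 |3a|2f|ee|42|80|8f|38|00|
→ t1 |2f|80|42|8f|8f|38|00|00|
→ t2 |80|42|8f|8f|38|00|00|2f|

RES = [ 0x80  0x42  0x8f  0x8f  0x38  0x00  0x00  0x2f ]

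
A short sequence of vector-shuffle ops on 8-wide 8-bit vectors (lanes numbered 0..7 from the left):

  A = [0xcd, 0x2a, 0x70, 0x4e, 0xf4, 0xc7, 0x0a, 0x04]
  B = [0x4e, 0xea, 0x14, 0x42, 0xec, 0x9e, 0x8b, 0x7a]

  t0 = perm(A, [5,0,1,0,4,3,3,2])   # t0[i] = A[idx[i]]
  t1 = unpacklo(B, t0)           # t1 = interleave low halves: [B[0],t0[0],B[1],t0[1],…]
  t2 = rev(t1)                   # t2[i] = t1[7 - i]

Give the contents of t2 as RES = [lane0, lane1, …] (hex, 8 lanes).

t0 = [0xc7, 0xcd, 0x2a, 0xcd, 0xf4, 0x4e, 0x4e, 0x70]
t1 = [0x4e, 0xc7, 0xea, 0xcd, 0x14, 0x2a, 0x42, 0xcd]
t2 = [0xcd, 0x42, 0x2a, 0x14, 0xcd, 0xea, 0xc7, 0x4e]

RES = [0xcd, 0x42, 0x2a, 0x14, 0xcd, 0xea, 0xc7, 0x4e]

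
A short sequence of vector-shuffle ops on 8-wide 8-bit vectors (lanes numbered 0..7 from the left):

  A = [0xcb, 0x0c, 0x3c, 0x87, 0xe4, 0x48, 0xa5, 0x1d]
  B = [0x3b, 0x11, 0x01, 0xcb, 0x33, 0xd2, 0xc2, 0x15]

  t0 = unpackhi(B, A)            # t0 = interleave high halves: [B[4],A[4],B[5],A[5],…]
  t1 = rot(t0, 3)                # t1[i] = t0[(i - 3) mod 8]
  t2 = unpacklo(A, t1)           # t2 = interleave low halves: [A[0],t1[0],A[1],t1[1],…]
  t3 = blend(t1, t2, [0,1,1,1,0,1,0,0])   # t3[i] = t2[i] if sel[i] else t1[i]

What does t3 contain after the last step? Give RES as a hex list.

t0 = [0x33, 0xe4, 0xd2, 0x48, 0xc2, 0xa5, 0x15, 0x1d]
t1 = [0xa5, 0x15, 0x1d, 0x33, 0xe4, 0xd2, 0x48, 0xc2]
t2 = [0xcb, 0xa5, 0x0c, 0x15, 0x3c, 0x1d, 0x87, 0x33]
t3 = [0xa5, 0xa5, 0x0c, 0x15, 0xe4, 0x1d, 0x48, 0xc2]

RES = [ 0xa5  0xa5  0x0c  0x15  0xe4  0x1d  0x48  0xc2 ]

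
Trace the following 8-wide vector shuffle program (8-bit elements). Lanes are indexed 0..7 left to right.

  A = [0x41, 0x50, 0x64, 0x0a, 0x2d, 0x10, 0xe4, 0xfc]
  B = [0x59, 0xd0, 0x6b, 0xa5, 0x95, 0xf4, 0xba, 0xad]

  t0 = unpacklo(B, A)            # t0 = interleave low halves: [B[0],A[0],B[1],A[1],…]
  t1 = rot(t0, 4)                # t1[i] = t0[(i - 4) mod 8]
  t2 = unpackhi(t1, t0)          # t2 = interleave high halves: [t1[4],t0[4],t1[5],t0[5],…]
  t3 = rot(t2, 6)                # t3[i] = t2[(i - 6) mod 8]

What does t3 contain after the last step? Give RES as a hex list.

  t0: 59 41 d0 50 6b 64 a5 0a
  t1: 6b 64 a5 0a 59 41 d0 50
  t2: 59 6b 41 64 d0 a5 50 0a
  t3: 41 64 d0 a5 50 0a 59 6b

RES = [0x41, 0x64, 0xd0, 0xa5, 0x50, 0x0a, 0x59, 0x6b]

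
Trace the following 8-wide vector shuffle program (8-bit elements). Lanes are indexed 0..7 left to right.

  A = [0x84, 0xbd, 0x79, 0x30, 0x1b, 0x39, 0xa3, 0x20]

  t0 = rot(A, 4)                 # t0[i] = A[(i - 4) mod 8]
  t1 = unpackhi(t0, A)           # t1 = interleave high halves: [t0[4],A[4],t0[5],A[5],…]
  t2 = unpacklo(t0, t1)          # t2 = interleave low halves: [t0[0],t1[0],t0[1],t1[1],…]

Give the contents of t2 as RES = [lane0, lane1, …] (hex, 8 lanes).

→ t0 |1b|39|a3|20|84|bd|79|30|
→ t1 |84|1b|bd|39|79|a3|30|20|
→ t2 |1b|84|39|1b|a3|bd|20|39|

RES = [0x1b, 0x84, 0x39, 0x1b, 0xa3, 0xbd, 0x20, 0x39]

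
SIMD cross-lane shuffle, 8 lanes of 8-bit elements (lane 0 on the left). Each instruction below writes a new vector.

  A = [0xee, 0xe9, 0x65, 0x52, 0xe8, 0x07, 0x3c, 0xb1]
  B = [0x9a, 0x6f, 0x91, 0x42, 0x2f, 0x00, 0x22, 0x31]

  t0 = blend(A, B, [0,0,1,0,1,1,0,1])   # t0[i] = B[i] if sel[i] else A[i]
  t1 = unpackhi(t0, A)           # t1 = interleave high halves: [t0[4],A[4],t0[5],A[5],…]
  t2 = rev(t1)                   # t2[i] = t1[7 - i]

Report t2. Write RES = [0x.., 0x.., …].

RES = [0xb1, 0x31, 0x3c, 0x3c, 0x07, 0x00, 0xe8, 0x2f]

  t0: ee e9 91 52 2f 00 3c 31
  t1: 2f e8 00 07 3c 3c 31 b1
  t2: b1 31 3c 3c 07 00 e8 2f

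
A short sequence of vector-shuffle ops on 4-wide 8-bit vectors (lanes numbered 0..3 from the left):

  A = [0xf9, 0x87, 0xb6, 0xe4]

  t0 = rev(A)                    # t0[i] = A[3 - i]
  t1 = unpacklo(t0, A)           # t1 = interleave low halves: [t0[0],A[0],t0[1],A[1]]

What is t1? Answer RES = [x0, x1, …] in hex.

→ t0 |e4|b6|87|f9|
→ t1 |e4|f9|b6|87|

RES = [0xe4, 0xf9, 0xb6, 0x87]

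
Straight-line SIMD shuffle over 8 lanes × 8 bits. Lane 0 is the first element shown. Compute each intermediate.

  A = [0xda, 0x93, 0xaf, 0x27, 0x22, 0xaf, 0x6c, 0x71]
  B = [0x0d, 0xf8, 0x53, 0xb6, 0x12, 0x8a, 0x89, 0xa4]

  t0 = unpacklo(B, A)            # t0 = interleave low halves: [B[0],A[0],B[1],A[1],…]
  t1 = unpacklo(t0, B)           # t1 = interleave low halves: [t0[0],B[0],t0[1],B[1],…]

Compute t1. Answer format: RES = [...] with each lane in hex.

RES = [0x0d, 0x0d, 0xda, 0xf8, 0xf8, 0x53, 0x93, 0xb6]

  t0: 0d da f8 93 53 af b6 27
  t1: 0d 0d da f8 f8 53 93 b6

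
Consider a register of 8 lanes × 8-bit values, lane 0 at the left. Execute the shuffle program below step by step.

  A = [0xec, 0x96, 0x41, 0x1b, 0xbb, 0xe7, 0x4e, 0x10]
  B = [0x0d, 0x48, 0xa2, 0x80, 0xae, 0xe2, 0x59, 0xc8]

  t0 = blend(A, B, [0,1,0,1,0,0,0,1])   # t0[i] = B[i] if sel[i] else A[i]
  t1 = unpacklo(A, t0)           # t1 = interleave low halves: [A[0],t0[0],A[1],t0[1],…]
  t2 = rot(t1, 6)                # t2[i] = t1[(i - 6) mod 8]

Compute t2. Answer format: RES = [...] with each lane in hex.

RES = [0x96, 0x48, 0x41, 0x41, 0x1b, 0x80, 0xec, 0xec]

  t0: ec 48 41 80 bb e7 4e c8
  t1: ec ec 96 48 41 41 1b 80
  t2: 96 48 41 41 1b 80 ec ec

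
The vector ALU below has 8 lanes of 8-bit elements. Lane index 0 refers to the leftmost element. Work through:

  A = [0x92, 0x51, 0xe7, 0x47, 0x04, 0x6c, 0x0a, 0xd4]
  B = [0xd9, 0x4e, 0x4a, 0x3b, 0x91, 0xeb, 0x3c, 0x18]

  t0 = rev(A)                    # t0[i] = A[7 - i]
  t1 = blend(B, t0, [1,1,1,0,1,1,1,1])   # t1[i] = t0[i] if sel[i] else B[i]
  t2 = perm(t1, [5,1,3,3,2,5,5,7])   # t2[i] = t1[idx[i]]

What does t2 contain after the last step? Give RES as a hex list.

  t0: d4 0a 6c 04 47 e7 51 92
  t1: d4 0a 6c 3b 47 e7 51 92
  t2: e7 0a 3b 3b 6c e7 e7 92

RES = [ 0xe7  0x0a  0x3b  0x3b  0x6c  0xe7  0xe7  0x92 ]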